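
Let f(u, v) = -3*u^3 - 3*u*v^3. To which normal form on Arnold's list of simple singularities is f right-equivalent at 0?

E7

The Hessian of f at 0 has rank 0. Corank 2; j^3 = -3*u^3 is a perfect cube, so E-series; the 4-jet and mu = 7 give E_7.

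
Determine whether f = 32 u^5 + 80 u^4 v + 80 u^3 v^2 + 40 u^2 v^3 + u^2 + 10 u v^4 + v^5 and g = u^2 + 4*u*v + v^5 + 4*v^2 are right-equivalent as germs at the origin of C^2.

The Hessian of f at 0 has rank 1. Corank 1: A-series; mu = 4 gives A_4. The Hessian of g at 0 has rank 1. Corank 1: A-series; mu = 4 gives A_4. Both have type A_4, hence right-equivalent.

Yes.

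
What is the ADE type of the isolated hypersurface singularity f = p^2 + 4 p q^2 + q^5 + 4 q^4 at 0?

The Hessian of f at 0 has rank 1. Corank 1: A-series; mu = 4 gives A_4.

A_4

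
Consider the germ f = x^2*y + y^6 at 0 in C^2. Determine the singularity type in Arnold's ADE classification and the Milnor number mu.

Type D_7, Milnor number mu = 7.

The Hessian of f at 0 has rank 0. Corank 2; j^3 = x^2*y has shape L^2 M (L != M), so D-series; mu = 7 gives D_7.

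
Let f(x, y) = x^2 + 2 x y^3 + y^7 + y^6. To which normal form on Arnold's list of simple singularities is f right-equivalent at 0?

The Hessian of f at 0 has rank 1. Corank 1: A-series; mu = 6 gives A_6.

A_6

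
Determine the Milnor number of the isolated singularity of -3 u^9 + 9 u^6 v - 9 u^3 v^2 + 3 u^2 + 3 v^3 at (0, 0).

The Hessian of f at 0 has rank 1. Corank 1: A-series; mu = 2 gives A_2.

2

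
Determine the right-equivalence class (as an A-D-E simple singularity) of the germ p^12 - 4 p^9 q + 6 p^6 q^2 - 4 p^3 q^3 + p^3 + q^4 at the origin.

E6

The Hessian of f at 0 has rank 0. Corank 2; j^3 = p^3 is a perfect cube, so E-series; the 4-jet and mu = 6 give E_6.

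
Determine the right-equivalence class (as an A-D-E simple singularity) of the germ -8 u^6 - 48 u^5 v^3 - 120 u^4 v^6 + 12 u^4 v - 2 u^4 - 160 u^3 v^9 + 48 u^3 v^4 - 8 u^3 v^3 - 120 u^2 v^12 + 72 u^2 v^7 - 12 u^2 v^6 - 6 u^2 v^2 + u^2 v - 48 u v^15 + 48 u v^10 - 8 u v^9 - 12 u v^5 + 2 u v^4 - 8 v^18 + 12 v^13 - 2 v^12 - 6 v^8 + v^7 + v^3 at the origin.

D_{4}

The Hessian of f at 0 has rank 0. Corank 2; j^3 = v*(u^2 + v^2) splits into three distinct lines over C (the quadratic factor has nonzero discriminant), so D_4.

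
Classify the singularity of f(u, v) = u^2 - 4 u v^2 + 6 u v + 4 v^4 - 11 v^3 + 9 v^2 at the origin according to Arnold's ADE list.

A_{2}

The Hessian of f at 0 has rank 1. Corank 1: A-series; mu = 2 gives A_2.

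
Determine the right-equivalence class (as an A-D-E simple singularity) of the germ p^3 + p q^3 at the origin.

E_{7}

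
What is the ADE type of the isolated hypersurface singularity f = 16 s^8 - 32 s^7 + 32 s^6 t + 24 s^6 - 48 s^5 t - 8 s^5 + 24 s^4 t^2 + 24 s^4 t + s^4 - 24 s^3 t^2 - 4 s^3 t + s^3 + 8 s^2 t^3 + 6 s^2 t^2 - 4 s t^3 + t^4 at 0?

E_{6}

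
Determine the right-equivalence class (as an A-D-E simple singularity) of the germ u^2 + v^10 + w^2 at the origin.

A_9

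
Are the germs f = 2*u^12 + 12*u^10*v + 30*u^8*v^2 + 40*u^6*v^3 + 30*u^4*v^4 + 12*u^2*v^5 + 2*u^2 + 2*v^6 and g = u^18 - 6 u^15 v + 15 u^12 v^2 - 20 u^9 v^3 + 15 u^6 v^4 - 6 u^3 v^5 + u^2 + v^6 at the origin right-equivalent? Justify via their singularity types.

Yes.

The Hessian of f at 0 has rank 1. Corank 1: A-series; mu = 5 gives A_5. The Hessian of g at 0 has rank 1. Corank 1: A-series; mu = 5 gives A_5. Both have type A_5, hence right-equivalent.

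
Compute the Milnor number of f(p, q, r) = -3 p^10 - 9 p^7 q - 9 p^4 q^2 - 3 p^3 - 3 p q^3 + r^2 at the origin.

The Hessian of f at 0 has rank 1. Corank 2; j^3 = -3*p^3 is a perfect cube, so E-series; the 4-jet and mu = 7 give E_7.

7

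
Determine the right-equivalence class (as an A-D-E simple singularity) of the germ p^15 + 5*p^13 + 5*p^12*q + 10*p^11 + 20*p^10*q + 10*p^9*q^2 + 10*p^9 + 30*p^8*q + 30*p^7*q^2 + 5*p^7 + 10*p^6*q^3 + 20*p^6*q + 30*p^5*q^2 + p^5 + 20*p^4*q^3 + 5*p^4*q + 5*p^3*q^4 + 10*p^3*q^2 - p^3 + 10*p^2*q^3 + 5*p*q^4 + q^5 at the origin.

E8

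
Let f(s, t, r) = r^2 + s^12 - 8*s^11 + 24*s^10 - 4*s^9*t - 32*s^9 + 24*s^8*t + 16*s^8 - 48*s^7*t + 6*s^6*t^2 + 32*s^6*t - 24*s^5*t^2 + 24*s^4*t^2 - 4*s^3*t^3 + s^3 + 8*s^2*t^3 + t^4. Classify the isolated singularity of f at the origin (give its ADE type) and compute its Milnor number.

Type E6, Milnor number mu = 6.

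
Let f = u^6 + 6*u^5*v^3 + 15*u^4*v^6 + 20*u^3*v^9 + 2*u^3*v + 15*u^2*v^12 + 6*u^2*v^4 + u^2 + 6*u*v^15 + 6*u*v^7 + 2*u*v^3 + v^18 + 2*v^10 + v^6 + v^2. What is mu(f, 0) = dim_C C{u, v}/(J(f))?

1

The Hessian of f at 0 has rank 2. Corank 0: nondegenerate Morse point, so A_1.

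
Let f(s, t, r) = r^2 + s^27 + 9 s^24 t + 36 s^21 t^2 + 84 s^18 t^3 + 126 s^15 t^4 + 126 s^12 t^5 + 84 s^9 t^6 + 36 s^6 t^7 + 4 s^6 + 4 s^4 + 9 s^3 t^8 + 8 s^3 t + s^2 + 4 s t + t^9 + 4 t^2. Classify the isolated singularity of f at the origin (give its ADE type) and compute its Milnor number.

Type A8, Milnor number mu = 8.

The Hessian of f at 0 has rank 2. Corank 1: A-series; mu = 8 gives A_8.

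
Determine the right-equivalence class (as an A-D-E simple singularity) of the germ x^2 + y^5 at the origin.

The Hessian of f at 0 is [[2, 0], [0, 0]] with rank 1, so corank 1. A Groebner basis of the Jacobian ideal J(f) in C{x,y} is {y^4, x}; counting standard monomials gives mu = 4. Corank 1: A-series; mu = 4 gives A_4.

A_{4}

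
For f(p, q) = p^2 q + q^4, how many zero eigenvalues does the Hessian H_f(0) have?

2

Hessian at 0 has rank 0.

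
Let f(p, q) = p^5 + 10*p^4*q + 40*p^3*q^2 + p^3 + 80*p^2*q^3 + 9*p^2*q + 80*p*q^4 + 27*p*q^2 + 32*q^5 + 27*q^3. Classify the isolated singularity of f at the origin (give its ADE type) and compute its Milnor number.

Type E_8, Milnor number mu = 8.

The Hessian of f at 0 has rank 0. Corank 2; j^3 = (p + 3*q)^3 is a perfect cube, so E-series; the 5-jet and mu = 8 give E_8.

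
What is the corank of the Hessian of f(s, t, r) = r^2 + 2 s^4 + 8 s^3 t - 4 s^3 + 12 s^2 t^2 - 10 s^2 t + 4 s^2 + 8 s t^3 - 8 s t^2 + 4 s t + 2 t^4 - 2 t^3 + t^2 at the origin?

1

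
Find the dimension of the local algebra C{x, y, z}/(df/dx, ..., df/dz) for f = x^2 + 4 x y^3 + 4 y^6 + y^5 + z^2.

The Hessian of f at 0 is [[2, 0, 0], [0, 0, 0], [0, 0, 2]] with rank 2, so corank 1. A Groebner basis of the Jacobian ideal J(f) in C{x,y,z} is {x/2 + y^3, x^2, x*y, z}; counting standard monomials gives mu = 4. Corank 1: A-series; mu = 4 gives A_4.

4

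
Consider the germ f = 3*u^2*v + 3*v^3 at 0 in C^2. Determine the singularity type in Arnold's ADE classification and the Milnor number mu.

Type D_{4}, Milnor number mu = 4.

The Hessian of f at 0 has rank 0. Corank 2; j^3 = 3*v*(u^2 + v^2) splits into three distinct lines over C (the quadratic factor has nonzero discriminant), so D_4.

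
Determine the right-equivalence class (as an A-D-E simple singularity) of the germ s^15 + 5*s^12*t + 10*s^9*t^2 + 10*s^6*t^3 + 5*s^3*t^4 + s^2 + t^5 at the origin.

The Hessian of f at 0 has rank 1. Corank 1: A-series; mu = 4 gives A_4.

A4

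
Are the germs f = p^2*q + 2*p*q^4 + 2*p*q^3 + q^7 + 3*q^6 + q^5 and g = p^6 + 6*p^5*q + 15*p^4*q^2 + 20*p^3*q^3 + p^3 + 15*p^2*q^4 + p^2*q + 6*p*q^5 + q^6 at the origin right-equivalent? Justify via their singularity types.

Yes.

The Hessian of f at 0 is [[0, 0], [0, 0]] with rank 0, so corank 2. A Groebner basis of the Jacobian ideal J(f) in C{p,q} is {p*q + q^4 + q^3, p^3, p^2*q + p^2/4 + p*q/4 + q^3/4, -p^2/4 + p*q^2 - 5*p*q/4 - 5*q^3/4}; counting standard monomials gives mu = 7. Corank 2; j^3 = p^2*q has shape L^2 M (L != M), so D-series; mu = 7 gives D_7. The Hessian of g at 0 is [[0, 0], [0, 0]] with rank 0, so corank 2. A Groebner basis of the Jacobian ideal J(g) in C{p,q} is {-p*q/6 + q^5, p*q^2, p^2 + p*q}; counting standard monomials gives mu = 7. Corank 2; j^3 = p^2*(p + q) has shape L^2 M (L != M), so D-series; mu = 7 gives D_7. Both have type D_7, hence right-equivalent.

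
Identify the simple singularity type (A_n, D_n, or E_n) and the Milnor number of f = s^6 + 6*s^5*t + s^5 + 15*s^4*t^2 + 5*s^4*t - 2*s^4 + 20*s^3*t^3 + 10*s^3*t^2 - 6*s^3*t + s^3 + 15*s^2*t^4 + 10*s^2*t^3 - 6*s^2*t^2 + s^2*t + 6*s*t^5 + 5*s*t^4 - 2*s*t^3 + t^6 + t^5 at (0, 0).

The Hessian of f at 0 has rank 0. Corank 2; j^3 = s^2*(s + t) has shape L^2 M (L != M), so D-series; mu = 7 gives D_7.

Type D_7, Milnor number mu = 7.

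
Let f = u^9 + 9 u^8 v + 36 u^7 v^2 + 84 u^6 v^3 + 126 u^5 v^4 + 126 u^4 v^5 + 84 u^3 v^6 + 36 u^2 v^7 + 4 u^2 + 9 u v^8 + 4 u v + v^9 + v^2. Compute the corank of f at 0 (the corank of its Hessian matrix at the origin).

1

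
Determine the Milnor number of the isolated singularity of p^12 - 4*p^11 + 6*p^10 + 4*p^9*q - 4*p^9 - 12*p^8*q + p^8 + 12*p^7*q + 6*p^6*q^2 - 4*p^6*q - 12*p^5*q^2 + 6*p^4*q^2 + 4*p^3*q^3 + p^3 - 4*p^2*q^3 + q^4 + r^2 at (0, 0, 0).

The Hessian of f at 0 has rank 1. Corank 2; j^3 = p^3 is a perfect cube, so E-series; the 4-jet and mu = 6 give E_6.

6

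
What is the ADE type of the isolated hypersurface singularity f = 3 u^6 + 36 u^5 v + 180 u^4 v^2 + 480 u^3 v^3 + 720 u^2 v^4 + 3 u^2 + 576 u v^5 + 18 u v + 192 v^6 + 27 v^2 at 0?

The Hessian of f at 0 is [[6, 18], [18, 54]] with rank 1, so corank 1. A Groebner basis of the Jacobian ideal J(f) in C{u,v} is {v^5, u + 3*v}; counting standard monomials gives mu = 5. Corank 1: A-series; mu = 5 gives A_5.

A5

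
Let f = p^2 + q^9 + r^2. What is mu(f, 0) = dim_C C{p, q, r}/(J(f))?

8

The Hessian of f at 0 has rank 2. Corank 1: A-series; mu = 8 gives A_8.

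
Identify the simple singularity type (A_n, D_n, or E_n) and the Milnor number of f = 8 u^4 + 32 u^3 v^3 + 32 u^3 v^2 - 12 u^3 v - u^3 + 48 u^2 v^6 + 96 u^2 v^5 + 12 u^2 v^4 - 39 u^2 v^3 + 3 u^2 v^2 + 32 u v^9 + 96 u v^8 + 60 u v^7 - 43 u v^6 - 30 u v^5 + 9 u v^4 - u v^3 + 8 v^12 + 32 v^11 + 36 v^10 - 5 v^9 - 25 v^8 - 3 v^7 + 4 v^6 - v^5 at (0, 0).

The Hessian of f at 0 has rank 0. Corank 2; j^3 = -u^3 is a perfect cube, so E-series; the 4-jet and mu = 7 give E_7.

Type E_{7}, Milnor number mu = 7.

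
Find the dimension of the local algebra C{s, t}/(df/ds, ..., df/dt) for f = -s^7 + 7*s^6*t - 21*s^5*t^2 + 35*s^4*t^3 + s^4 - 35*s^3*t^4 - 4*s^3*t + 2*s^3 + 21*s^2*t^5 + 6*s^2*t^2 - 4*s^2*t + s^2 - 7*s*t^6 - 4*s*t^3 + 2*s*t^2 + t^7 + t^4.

The Hessian of f at 0 is [[2, 0], [0, 0]] with rank 1, so corank 1. A Groebner basis of the Jacobian ideal J(f) in C{s,t} is {14*s*t/3 - 5*s/3 + t^4 + 4*t^3/3 - 5*t^2/3, s*t^2 - 4*s*t/3 + s/3 - 2*t^3/3 + t^2/3, s^2 - 2*s*t + s + t^2}; counting standard monomials gives mu = 6. Corank 1: A-series; mu = 6 gives A_6.

6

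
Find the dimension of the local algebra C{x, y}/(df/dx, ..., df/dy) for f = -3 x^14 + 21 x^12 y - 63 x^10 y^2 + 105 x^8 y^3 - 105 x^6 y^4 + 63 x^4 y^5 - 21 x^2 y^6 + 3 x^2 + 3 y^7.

The Hessian of f at 0 has rank 1. Corank 1: A-series; mu = 6 gives A_6.

6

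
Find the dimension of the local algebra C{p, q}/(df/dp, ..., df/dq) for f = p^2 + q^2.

The Hessian of f at 0 has rank 2. Corank 0: nondegenerate Morse point, so A_1.

1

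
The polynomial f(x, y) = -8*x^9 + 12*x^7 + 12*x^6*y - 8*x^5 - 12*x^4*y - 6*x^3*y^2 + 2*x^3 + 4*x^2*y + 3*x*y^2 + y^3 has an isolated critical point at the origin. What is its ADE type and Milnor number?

Type D4, Milnor number mu = 4.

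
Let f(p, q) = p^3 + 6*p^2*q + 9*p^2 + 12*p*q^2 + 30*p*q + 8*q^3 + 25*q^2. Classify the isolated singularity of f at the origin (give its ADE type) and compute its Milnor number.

Type A_{2}, Milnor number mu = 2.

The Hessian of f at 0 has rank 1. Corank 1: A-series; mu = 2 gives A_2.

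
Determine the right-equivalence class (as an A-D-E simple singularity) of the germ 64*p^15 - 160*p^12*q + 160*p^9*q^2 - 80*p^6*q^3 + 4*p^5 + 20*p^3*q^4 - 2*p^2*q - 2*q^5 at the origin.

D_6

The Hessian of f at 0 is [[0, 0], [0, 0]] with rank 0, so corank 2. A Groebner basis of the Jacobian ideal J(f) in C{p,q} is {p^2/5 + q^4, p^3, p*q}; counting standard monomials gives mu = 6. Corank 2; j^3 = -2*p^2*q has shape L^2 M (L != M), so D-series; mu = 6 gives D_6.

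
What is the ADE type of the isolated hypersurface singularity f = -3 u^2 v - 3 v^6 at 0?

The Hessian of f at 0 has rank 0. Corank 2; j^3 = -3*u^2*v has shape L^2 M (L != M), so D-series; mu = 7 gives D_7.

D7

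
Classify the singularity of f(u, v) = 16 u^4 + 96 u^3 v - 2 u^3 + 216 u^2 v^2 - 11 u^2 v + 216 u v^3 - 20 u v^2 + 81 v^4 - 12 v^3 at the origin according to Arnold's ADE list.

The Hessian of f at 0 has rank 0. Corank 2; j^3 = -(u + 2*v)^2*(2*u + 3*v) has shape L^2 M (L != M), so D-series; mu = 5 gives D_5.

D5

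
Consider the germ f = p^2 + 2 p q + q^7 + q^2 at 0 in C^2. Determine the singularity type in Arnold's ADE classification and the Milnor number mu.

The Hessian of f at 0 has rank 1. Corank 1: A-series; mu = 6 gives A_6.

Type A_{6}, Milnor number mu = 6.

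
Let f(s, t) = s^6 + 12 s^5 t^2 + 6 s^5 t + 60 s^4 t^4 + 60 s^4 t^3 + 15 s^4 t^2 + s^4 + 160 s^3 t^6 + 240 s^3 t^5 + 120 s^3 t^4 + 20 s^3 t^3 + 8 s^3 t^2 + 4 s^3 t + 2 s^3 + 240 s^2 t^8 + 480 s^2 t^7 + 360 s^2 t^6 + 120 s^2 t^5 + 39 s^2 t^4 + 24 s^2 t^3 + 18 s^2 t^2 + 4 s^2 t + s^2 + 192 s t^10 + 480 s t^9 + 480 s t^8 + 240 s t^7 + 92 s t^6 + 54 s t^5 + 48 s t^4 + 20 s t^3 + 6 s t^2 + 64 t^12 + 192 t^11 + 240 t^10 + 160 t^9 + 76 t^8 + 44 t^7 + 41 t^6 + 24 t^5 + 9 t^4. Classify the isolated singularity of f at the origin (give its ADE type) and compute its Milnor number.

Type A5, Milnor number mu = 5.

The Hessian of f at 0 is [[2, 0], [0, 0]] with rank 1, so corank 1. A Groebner basis of the Jacobian ideal J(f) in C{s,t} is {s*t^2 - 6*s*t/11 - 9*s/11 - 27*t^2/11, 5*s*t/11 + 2*s/11 + t^3 + 6*t^2/11, s^2 + 18*s*t/11 + 27*s/11 + 81*t^2/11}; counting standard monomials gives mu = 5. Corank 1: A-series; mu = 5 gives A_5.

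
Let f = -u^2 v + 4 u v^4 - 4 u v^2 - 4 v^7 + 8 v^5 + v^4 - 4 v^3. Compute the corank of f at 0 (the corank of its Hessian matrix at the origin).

2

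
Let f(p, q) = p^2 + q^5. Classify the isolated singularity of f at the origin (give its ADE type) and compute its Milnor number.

The Hessian of f at 0 has rank 1. Corank 1: A-series; mu = 4 gives A_4.

Type A_4, Milnor number mu = 4.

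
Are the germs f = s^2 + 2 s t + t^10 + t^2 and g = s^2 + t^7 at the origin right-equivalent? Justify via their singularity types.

The Hessian of f at 0 is [[2, 2], [2, 2]] with rank 1, so corank 1. A Groebner basis of the Jacobian ideal J(f) in C{s,t} is {t^9, s + t}; counting standard monomials gives mu = 9. Corank 1: A-series; mu = 9 gives A_9. The Hessian of g at 0 is [[2, 0], [0, 0]] with rank 1, so corank 1. A Groebner basis of the Jacobian ideal J(g) in C{s,t} is {t^6, s}; counting standard monomials gives mu = 6. Corank 1: A-series; mu = 6 gives A_6. f is A_9 but g is A_6, hence not right-equivalent.

No.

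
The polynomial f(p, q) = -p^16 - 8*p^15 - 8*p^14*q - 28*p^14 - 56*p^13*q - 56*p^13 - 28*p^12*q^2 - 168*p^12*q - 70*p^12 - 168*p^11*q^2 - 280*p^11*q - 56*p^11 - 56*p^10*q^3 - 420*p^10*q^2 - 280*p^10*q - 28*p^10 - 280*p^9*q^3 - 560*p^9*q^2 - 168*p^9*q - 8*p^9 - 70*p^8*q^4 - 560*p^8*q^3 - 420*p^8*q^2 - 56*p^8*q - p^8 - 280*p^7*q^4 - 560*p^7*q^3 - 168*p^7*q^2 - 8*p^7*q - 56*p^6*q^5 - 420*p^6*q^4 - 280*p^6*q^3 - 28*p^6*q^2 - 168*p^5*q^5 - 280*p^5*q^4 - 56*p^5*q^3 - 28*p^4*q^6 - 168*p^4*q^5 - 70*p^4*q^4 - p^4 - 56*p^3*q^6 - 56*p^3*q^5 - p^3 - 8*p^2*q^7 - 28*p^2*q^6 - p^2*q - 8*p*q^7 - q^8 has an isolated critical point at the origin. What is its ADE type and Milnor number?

Type D9, Milnor number mu = 9.

The Hessian of f at 0 has rank 0. Corank 2; j^3 = -p^2*(p + q) has shape L^2 M (L != M), so D-series; mu = 9 gives D_9.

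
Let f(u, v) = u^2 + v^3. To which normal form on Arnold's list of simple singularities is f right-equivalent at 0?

The Hessian of f at 0 has rank 1. Corank 1: A-series; mu = 2 gives A_2.

A_{2}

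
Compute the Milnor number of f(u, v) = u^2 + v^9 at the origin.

8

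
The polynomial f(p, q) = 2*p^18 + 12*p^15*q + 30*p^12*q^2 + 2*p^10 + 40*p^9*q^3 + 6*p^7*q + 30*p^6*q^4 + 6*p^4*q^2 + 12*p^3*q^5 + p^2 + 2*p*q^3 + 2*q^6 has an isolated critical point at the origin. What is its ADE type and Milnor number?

Type A_5, Milnor number mu = 5.

The Hessian of f at 0 is [[2, 0], [0, 0]] with rank 1, so corank 1. A Groebner basis of the Jacobian ideal J(f) in C{p,q} is {p*q^2, p + q^3, p^2}; counting standard monomials gives mu = 5. Corank 1: A-series; mu = 5 gives A_5.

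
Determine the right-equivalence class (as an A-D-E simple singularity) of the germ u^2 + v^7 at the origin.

The Hessian of f at 0 has rank 1. Corank 1: A-series; mu = 6 gives A_6.

A6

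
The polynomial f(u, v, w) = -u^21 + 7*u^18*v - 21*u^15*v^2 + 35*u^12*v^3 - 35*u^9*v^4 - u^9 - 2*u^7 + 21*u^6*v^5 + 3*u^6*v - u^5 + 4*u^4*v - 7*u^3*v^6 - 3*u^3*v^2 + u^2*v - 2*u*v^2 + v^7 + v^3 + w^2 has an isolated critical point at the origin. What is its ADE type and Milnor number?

The Hessian of f at 0 is [[0, 0, 0], [0, 0, 0], [0, 0, 2]] with rank 1, so corank 2. A Groebner basis of the Jacobian ideal J(f) in C{u,v,w} is {u^2/3 + u*v^3 + u*v/3 - 2*v^2/3, u^2/2 + v^4 - v^2/2, u^3 - 3*u*v^2 + 2*v^3, u^2*v - 2*u*v^2 + v^3, w}; counting standard monomials gives mu = 8. Corank 2; j^3 = v*(u - v)^2 has shape L^2 M (L != M), so D-series; mu = 8 gives D_8.

Type D_{8}, Milnor number mu = 8.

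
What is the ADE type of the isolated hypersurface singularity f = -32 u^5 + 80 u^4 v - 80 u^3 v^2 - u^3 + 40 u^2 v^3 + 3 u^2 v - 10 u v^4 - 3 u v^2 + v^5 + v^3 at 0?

The Hessian of f at 0 is [[0, 0], [0, 0]] with rank 0, so corank 2. A Groebner basis of the Jacobian ideal J(f) in C{u,v} is {v^5, u*v^3 - 7*v^4/8, u^2 - 2*u*v + v^2}; counting standard monomials gives mu = 8. Corank 2; j^3 = -(u - v)^3 is a perfect cube, so E-series; the 5-jet and mu = 8 give E_8.

E_{8}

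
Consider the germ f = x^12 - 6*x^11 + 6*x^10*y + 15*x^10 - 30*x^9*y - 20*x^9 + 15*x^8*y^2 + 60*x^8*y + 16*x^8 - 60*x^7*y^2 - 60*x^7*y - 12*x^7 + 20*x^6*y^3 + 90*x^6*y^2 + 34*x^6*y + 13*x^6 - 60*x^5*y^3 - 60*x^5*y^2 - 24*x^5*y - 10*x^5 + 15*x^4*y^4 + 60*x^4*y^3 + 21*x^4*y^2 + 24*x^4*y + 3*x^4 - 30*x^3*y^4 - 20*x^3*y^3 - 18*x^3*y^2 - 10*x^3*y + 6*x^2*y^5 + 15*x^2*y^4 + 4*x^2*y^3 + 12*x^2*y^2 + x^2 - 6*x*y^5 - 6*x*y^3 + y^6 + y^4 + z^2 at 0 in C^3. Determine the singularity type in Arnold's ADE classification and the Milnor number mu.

Type A_{3}, Milnor number mu = 3.

The Hessian of f at 0 has rank 2. Corank 1: A-series; mu = 3 gives A_3.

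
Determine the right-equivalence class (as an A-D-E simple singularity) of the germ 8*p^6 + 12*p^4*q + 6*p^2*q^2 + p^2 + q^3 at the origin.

A_2

The Hessian of f at 0 has rank 1. Corank 1: A-series; mu = 2 gives A_2.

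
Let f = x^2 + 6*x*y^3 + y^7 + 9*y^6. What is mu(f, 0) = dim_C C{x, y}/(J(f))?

The Hessian of f at 0 has rank 1. Corank 1: A-series; mu = 6 gives A_6.

6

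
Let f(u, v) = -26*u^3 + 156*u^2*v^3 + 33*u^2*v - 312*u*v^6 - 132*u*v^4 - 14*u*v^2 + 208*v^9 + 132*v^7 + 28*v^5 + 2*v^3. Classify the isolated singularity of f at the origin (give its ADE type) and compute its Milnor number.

Type D4, Milnor number mu = 4.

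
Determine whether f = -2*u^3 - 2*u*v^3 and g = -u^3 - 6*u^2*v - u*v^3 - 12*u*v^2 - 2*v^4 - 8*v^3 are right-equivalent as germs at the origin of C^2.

Yes.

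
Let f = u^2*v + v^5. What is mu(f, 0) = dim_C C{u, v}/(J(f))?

6

The Hessian of f at 0 has rank 0. Corank 2; j^3 = u^2*v has shape L^2 M (L != M), so D-series; mu = 6 gives D_6.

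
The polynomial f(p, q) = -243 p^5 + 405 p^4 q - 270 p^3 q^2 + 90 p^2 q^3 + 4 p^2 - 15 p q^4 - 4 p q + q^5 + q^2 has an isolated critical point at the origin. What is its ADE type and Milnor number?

The Hessian of f at 0 has rank 1. Corank 1: A-series; mu = 4 gives A_4.

Type A_4, Milnor number mu = 4.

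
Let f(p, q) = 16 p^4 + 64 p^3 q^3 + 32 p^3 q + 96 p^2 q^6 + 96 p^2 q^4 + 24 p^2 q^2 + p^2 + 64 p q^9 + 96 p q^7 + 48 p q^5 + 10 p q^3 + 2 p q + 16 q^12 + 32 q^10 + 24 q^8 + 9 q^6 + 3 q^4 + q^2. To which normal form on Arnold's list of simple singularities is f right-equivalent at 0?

A_3

The Hessian of f at 0 is [[2, 2], [2, 2]] with rank 1, so corank 1. A Groebner basis of the Jacobian ideal J(f) in C{p,q} is {q^3, p + q}; counting standard monomials gives mu = 3. Corank 1: A-series; mu = 3 gives A_3.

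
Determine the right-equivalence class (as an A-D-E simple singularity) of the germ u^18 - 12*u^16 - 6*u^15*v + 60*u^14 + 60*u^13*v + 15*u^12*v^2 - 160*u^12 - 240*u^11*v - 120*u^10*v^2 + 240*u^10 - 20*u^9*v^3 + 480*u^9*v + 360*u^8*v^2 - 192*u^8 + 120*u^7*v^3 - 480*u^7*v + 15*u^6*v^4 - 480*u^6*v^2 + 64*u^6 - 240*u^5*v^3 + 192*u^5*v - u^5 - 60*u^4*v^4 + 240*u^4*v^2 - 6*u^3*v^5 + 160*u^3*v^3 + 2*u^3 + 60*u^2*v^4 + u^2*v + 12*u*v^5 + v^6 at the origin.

D_7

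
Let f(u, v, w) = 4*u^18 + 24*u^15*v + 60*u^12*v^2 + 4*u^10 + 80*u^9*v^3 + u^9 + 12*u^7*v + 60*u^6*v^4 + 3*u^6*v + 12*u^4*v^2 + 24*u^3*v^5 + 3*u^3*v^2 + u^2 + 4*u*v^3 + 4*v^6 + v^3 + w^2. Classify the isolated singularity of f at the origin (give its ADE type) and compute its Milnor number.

Type A2, Milnor number mu = 2.

The Hessian of f at 0 has rank 2. Corank 1: A-series; mu = 2 gives A_2.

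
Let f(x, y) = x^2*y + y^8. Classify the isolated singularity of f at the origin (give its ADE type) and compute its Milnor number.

Type D_9, Milnor number mu = 9.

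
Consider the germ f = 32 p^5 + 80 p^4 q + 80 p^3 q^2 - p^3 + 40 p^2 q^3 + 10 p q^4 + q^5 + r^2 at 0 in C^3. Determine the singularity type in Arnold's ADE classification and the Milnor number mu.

The Hessian of f at 0 is [[0, 0, 0], [0, 0, 0], [0, 0, 2]] with rank 1, so corank 2. A Groebner basis of the Jacobian ideal J(f) in C{p,q,r} is {q^5, p*q^3 + q^4/8, p^2, r}; counting standard monomials gives mu = 8. Corank 2; j^3 = -p^3 is a perfect cube, so E-series; the 5-jet and mu = 8 give E_8.

Type E_{8}, Milnor number mu = 8.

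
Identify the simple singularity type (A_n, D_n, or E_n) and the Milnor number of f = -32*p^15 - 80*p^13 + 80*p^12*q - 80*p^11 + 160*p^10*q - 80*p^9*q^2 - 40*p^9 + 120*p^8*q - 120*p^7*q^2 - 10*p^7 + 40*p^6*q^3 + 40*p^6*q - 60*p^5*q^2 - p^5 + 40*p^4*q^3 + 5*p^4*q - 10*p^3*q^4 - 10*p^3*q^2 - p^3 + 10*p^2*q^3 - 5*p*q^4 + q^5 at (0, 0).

The Hessian of f at 0 has rank 0. Corank 2; j^3 = -p^3 is a perfect cube, so E-series; the 5-jet and mu = 8 give E_8.

Type E8, Milnor number mu = 8.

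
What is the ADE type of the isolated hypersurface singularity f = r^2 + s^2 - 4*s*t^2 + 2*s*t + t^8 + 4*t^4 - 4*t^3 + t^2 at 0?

A7

The Hessian of f at 0 is [[2, 2, 0], [2, 2, 0], [0, 0, 2]] with rank 2, so corank 1. A Groebner basis of the Jacobian ideal J(f) in C{s,t,r} is {s^4 - 3*s^3 - 7*s^2*t - 11*s^2/4 - 7*s*t/2 - 3*s/8 - 3*t/8, s^3*t + 3*s^3/2 + 3*s^2*t + s^2 + 5*s*t/4 + s/8 + t/8, -s/2 + t^2 - t/2, r}; counting standard monomials gives mu = 7. Corank 1: A-series; mu = 7 gives A_7.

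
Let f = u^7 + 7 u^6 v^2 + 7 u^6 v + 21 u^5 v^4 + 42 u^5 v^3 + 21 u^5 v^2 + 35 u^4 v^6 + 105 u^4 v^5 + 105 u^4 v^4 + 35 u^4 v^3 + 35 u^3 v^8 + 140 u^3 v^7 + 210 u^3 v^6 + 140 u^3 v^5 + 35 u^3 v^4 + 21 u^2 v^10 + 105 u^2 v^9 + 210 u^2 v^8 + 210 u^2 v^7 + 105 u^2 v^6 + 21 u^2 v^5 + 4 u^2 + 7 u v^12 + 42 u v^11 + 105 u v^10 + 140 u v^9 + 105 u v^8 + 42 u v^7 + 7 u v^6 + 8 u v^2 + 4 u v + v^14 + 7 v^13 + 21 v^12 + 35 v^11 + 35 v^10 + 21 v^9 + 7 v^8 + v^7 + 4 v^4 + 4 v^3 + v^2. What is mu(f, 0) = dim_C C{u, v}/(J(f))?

The Hessian of f at 0 has rank 1. Corank 1: A-series; mu = 6 gives A_6.

6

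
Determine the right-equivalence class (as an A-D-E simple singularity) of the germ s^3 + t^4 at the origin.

The Hessian of f at 0 has rank 0. Corank 2; j^3 = s^3 is a perfect cube, so E-series; the 4-jet and mu = 6 give E_6.

E_{6}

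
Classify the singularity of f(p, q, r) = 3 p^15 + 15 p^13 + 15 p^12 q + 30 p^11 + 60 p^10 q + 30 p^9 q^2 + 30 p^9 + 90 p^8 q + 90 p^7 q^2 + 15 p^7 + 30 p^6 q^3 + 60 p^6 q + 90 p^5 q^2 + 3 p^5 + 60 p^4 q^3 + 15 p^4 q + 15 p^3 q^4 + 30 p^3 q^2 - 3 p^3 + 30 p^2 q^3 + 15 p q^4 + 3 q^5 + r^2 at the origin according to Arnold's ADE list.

E_{8}

The Hessian of f at 0 is [[0, 0, 0], [0, 0, 0], [0, 0, 2]] with rank 1, so corank 2. A Groebner basis of the Jacobian ideal J(f) in C{p,q,r} is {q^5, p*q^3 + q^4/4, p^2, r}; counting standard monomials gives mu = 8. Corank 2; j^3 = -3*p^3 is a perfect cube, so E-series; the 5-jet and mu = 8 give E_8.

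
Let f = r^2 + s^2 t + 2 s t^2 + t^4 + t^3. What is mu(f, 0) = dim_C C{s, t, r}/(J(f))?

The Hessian of f at 0 is [[0, 0, 0], [0, 0, 0], [0, 0, 2]] with rank 1, so corank 2. A Groebner basis of the Jacobian ideal J(f) in C{s,t,r} is {s^3 - s^2/4 + t^2/4, s^2/4 + t^3 - t^2/4, s*t + t^2, r}; counting standard monomials gives mu = 5. Corank 2; j^3 = t*(s + t)^2 has shape L^2 M (L != M), so D-series; mu = 5 gives D_5.

5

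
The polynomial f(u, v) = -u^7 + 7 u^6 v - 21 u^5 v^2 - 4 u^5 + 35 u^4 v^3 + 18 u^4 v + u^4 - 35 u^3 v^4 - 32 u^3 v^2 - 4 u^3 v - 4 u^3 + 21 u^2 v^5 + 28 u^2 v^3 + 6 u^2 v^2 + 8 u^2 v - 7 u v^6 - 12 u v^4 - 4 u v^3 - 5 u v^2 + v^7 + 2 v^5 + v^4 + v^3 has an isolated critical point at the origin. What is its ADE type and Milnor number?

Type D_{5}, Milnor number mu = 5.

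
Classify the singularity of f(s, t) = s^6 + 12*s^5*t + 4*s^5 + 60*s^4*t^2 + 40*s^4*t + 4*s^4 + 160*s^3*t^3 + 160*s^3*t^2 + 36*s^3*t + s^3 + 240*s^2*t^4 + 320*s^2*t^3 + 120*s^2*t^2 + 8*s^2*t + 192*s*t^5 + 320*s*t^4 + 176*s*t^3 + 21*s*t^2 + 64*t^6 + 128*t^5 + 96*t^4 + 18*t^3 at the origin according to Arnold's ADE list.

D_{7}

The Hessian of f at 0 has rank 0. Corank 2; j^3 = (s + 2*t)*(s + 3*t)^2 has shape L^2 M (L != M), so D-series; mu = 7 gives D_7.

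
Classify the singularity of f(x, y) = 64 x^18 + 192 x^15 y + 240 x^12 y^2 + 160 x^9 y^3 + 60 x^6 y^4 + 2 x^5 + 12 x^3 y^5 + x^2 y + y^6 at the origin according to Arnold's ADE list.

D_7

The Hessian of f at 0 has rank 0. Corank 2; j^3 = x^2*y has shape L^2 M (L != M), so D-series; mu = 7 gives D_7.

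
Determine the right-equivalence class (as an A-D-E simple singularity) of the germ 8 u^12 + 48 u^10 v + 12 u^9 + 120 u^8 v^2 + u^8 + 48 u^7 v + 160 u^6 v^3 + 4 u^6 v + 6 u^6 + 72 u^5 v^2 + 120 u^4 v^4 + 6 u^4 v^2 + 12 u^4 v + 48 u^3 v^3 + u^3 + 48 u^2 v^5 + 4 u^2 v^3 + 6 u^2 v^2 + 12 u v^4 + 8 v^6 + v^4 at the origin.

E_6

The Hessian of f at 0 is [[0, 0], [0, 0]] with rank 0, so corank 2. A Groebner basis of the Jacobian ideal J(f) in C{u,v} is {u^3, u^2*v, u^2/4 + u*v^2, v^3}; counting standard monomials gives mu = 6. Corank 2; j^3 = u^3 is a perfect cube, so E-series; the 4-jet and mu = 6 give E_6.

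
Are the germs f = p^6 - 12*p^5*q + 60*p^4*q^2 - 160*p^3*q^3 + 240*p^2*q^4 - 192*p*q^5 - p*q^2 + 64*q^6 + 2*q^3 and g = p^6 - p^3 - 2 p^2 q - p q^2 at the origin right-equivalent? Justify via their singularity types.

The Hessian of f at 0 has rank 0. Corank 2; j^3 = -q^2*(p - 2*q) has shape L^2 M (L != M), so D-series; mu = 7 gives D_7. The Hessian of g at 0 has rank 0. Corank 2; j^3 = -p*(p + q)^2 has shape L^2 M (L != M), so D-series; mu = 7 gives D_7. Both have type D_7, hence right-equivalent.

Yes.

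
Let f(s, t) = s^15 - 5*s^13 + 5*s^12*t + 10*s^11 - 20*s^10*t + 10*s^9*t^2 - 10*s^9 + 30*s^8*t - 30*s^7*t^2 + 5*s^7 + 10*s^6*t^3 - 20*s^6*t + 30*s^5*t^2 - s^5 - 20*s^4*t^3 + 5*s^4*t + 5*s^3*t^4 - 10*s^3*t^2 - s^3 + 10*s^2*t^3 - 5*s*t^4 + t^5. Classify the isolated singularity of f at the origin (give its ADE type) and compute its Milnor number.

Type E8, Milnor number mu = 8.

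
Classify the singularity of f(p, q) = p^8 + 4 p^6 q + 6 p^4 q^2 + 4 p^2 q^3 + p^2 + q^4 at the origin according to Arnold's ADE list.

A_3

The Hessian of f at 0 has rank 1. Corank 1: A-series; mu = 3 gives A_3.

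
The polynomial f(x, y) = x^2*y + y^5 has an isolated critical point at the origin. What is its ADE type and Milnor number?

The Hessian of f at 0 is [[0, 0], [0, 0]] with rank 0, so corank 2. A Groebner basis of the Jacobian ideal J(f) in C{x,y} is {x^2/5 + y^4, x^3, x*y}; counting standard monomials gives mu = 6. Corank 2; j^3 = x^2*y has shape L^2 M (L != M), so D-series; mu = 6 gives D_6.

Type D6, Milnor number mu = 6.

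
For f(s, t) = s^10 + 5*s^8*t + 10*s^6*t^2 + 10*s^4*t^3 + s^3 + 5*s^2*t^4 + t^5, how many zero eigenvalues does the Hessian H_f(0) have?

Hessian at 0 has rank 0.

2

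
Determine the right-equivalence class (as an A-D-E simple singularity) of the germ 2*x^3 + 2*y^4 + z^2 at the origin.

E_6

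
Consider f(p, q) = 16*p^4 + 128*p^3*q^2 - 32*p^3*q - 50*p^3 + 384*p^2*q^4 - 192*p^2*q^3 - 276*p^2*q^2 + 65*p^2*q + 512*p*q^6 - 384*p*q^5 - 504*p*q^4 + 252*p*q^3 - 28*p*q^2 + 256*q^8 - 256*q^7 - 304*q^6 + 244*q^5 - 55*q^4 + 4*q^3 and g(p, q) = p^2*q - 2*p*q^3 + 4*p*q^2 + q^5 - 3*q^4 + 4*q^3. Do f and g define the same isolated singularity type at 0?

Yes.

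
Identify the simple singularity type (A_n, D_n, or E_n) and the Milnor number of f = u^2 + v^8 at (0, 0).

The Hessian of f at 0 is [[2, 0], [0, 0]] with rank 1, so corank 1. A Groebner basis of the Jacobian ideal J(f) in C{u,v} is {v^7, u}; counting standard monomials gives mu = 7. Corank 1: A-series; mu = 7 gives A_7.

Type A_7, Milnor number mu = 7.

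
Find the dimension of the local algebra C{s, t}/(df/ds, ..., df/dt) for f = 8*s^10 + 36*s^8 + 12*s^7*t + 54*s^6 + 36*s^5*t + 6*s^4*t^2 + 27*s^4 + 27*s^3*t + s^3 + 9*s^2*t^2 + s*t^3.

7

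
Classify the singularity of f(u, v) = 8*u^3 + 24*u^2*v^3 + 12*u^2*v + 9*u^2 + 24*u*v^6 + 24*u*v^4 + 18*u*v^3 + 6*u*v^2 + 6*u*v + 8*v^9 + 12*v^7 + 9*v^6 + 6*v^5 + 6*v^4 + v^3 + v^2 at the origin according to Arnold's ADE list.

The Hessian of f at 0 has rank 1. Corank 1: A-series; mu = 2 gives A_2.

A2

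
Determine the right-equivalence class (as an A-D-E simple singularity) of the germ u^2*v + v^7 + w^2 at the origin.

D_{8}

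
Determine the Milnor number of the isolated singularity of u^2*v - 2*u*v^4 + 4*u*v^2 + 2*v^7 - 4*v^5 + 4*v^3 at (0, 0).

The Hessian of f at 0 has rank 0. Corank 2; j^3 = v*(u + 2*v)^2 has shape L^2 M (L != M), so D-series; mu = 8 gives D_8.

8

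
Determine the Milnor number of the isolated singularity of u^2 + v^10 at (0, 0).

9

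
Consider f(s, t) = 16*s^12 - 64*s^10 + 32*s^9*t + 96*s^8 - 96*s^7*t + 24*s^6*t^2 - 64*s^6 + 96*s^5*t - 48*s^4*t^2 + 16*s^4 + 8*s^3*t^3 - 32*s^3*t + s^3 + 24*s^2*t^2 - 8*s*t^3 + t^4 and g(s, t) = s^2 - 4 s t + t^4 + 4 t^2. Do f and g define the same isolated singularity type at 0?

No.

The Hessian of f at 0 is [[0, 0], [0, 0]] with rank 0, so corank 2. A Groebner basis of the Jacobian ideal J(f) in C{s,t} is {t^4, s*t^2 - t^3/6, s^2}; counting standard monomials gives mu = 6. Corank 2; j^3 = s^3 is a perfect cube, so E-series; the 4-jet and mu = 6 give E_6. The Hessian of g at 0 is [[2, -4], [-4, 8]] with rank 1, so corank 1. A Groebner basis of the Jacobian ideal J(g) in C{s,t} is {t^3, s - 2*t}; counting standard monomials gives mu = 3. Corank 1: A-series; mu = 3 gives A_3. f is E_6 but g is A_3, hence not right-equivalent.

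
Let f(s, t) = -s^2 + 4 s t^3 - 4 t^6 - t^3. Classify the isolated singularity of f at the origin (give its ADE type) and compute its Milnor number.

Type A2, Milnor number mu = 2.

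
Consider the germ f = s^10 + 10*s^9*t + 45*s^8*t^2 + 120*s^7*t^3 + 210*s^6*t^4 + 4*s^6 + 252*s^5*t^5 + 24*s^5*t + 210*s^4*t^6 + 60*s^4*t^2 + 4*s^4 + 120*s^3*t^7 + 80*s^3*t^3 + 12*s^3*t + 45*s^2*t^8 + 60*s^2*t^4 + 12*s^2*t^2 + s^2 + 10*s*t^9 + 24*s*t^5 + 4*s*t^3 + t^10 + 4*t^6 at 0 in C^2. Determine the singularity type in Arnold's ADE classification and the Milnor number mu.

The Hessian of f at 0 has rank 1. Corank 1: A-series; mu = 9 gives A_9.

Type A9, Milnor number mu = 9.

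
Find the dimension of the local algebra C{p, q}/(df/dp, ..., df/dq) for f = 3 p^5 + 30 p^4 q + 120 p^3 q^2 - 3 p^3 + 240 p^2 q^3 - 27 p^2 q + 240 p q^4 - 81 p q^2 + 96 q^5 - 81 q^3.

8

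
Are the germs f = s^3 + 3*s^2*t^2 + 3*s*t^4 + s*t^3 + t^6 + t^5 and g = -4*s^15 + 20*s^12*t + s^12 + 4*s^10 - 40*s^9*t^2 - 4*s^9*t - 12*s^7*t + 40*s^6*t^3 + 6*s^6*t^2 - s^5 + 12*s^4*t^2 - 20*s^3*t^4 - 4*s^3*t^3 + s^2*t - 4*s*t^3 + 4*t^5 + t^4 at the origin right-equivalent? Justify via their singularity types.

No.

The Hessian of f at 0 has rank 0. Corank 2; j^3 = s^3 is a perfect cube, so E-series; the 4-jet and mu = 7 give E_7. The Hessian of g at 0 has rank 0. Corank 2; j^3 = s^2*t has shape L^2 M (L != M), so D-series; mu = 5 gives D_5. f is E_7 but g is D_5, hence not right-equivalent.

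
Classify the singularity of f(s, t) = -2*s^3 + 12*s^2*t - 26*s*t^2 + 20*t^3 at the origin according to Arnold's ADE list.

D4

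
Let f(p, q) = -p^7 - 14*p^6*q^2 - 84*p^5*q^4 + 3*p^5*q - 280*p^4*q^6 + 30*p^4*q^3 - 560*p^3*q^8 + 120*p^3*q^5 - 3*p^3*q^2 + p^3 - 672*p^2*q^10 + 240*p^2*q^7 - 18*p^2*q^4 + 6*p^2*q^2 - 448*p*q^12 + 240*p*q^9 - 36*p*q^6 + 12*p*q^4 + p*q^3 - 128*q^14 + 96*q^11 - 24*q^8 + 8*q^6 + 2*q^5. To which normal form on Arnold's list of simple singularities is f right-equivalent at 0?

E_{7}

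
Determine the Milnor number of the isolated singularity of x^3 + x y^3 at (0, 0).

7

The Hessian of f at 0 has rank 0. Corank 2; j^3 = x^3 is a perfect cube, so E-series; the 4-jet and mu = 7 give E_7.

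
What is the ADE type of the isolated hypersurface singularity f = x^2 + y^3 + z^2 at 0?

A2

The Hessian of f at 0 has rank 2. Corank 1: A-series; mu = 2 gives A_2.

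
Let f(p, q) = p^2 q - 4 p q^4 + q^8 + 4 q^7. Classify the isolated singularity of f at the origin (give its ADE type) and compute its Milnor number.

Type D_{9}, Milnor number mu = 9.

The Hessian of f at 0 has rank 0. Corank 2; j^3 = p^2*q has shape L^2 M (L != M), so D-series; mu = 9 gives D_9.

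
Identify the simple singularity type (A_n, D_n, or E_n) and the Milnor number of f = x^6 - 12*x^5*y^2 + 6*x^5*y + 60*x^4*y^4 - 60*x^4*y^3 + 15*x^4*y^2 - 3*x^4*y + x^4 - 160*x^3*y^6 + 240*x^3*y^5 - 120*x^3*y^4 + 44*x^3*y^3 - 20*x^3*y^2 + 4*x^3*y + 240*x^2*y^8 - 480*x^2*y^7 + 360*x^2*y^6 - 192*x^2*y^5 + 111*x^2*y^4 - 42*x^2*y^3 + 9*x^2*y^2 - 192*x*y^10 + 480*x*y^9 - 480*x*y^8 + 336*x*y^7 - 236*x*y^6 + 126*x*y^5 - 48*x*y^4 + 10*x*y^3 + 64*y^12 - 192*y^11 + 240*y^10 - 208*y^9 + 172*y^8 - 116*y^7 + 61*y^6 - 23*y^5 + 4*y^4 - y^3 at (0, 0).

Type E_{6}, Milnor number mu = 6.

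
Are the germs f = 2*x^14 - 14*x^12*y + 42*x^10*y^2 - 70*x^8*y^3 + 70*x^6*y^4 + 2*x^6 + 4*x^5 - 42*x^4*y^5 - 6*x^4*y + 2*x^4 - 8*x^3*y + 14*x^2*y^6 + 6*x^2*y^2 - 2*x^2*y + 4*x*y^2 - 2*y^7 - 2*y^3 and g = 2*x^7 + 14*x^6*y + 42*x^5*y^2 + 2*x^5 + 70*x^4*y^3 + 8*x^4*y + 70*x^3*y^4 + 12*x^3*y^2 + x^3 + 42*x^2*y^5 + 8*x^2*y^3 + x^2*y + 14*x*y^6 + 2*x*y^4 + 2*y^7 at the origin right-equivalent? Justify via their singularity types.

The Hessian of f at 0 is [[0, 0], [0, 0]] with rank 0, so corank 2. A Groebner basis of the Jacobian ideal J(f) in C{x,y} is {x^2/6 + x*y^3 + 5*x*y^2/2 + x*y/3 - 11*y^3/6 - y^2/2, x^2/2 + 7*x*y^2/2 + y^4 - 5*y^3/2 - y^2/2, x^3 - x^2/6 + 7*x*y^2/2 + 11*x*y/3 - 7*y^3/6 - 7*y^2/2, x^2*y + x*y - y^2}; counting standard monomials gives mu = 8. Corank 2; j^3 = -2*y*(x - y)^2 has shape L^2 M (L != M), so D-series; mu = 8 gives D_8. The Hessian of g at 0 is [[0, 0], [0, 0]] with rank 0, so corank 2. A Groebner basis of the Jacobian ideal J(g) in C{x,y} is {-x^2/6 + x*y^3, 5*x^2/3 + x*y + y^4, x^3, x^2*y}; counting standard monomials gives mu = 8. Corank 2; j^3 = x^2*(x + y) has shape L^2 M (L != M), so D-series; mu = 8 gives D_8. Both have type D_8, hence right-equivalent.

Yes.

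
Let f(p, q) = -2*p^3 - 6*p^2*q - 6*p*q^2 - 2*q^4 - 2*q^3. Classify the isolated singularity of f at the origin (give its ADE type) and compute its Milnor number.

Type E_6, Milnor number mu = 6.

The Hessian of f at 0 is [[0, 0], [0, 0]] with rank 0, so corank 2. A Groebner basis of the Jacobian ideal J(f) in C{p,q} is {q^3, p^2 + 2*p*q + q^2}; counting standard monomials gives mu = 6. Corank 2; j^3 = -2*(p + q)^3 is a perfect cube, so E-series; the 4-jet and mu = 6 give E_6.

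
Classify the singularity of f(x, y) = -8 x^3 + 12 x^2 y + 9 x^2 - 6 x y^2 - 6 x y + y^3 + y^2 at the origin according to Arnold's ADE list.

The Hessian of f at 0 has rank 1. Corank 1: A-series; mu = 2 gives A_2.

A2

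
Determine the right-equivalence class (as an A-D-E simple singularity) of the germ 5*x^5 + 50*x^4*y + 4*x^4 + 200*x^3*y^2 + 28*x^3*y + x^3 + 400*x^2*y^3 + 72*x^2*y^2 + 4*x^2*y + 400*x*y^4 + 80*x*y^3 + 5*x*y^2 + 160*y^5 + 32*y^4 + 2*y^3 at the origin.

The Hessian of f at 0 is [[0, 0], [0, 0]] with rank 0, so corank 2. A Groebner basis of the Jacobian ideal J(f) in C{x,y} is {x^3 - 25*x^2/2 - 51*x*y/2 - 13*y^2, x^2*y + 21*x^2/2 + 43*x*y/2 + 11*y^2, -17*x^2/2 + x*y^2 - 35*x*y/2 - 9*y^2, 13*x^2/2 + 27*x*y/2 + y^3 + 7*y^2}; counting standard monomials gives mu = 6. Corank 2; j^3 = (x + y)^2*(x + 2*y) has shape L^2 M (L != M), so D-series; mu = 6 gives D_6.

D_{6}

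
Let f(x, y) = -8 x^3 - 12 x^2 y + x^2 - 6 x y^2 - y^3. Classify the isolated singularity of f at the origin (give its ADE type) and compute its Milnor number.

Type A_{2}, Milnor number mu = 2.

The Hessian of f at 0 has rank 1. Corank 1: A-series; mu = 2 gives A_2.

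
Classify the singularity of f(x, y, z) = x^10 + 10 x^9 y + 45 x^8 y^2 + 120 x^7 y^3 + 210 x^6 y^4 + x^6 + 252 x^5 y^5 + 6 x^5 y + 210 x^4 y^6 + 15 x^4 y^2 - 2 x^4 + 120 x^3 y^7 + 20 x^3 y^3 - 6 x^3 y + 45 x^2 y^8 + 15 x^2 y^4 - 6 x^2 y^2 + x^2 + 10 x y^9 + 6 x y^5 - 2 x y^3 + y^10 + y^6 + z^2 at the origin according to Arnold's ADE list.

The Hessian of f at 0 has rank 2. Corank 1: A-series; mu = 9 gives A_9.

A9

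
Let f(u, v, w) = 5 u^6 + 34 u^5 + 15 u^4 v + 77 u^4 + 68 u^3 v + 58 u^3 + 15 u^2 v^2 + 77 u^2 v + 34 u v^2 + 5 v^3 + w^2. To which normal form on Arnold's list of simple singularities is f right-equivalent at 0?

D4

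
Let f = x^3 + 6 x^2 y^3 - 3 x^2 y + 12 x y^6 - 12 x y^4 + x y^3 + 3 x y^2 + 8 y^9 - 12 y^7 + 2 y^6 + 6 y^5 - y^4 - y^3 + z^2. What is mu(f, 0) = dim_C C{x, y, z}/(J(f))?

The Hessian of f at 0 is [[0, 0, 0], [0, 0, 0], [0, 0, 2]] with rank 1, so corank 2. A Groebner basis of the Jacobian ideal J(f) in C{x,y,z} is {x^3 - 3*x^2*y - 6*x^2 + 12*x*y - 6*y^2, 3*x^2 + x*y^2 - 6*x*y + 3*y^2, 3*x^2 - 6*x*y + y^3 + 3*y^2, z}; counting standard monomials gives mu = 7. Corank 2; j^3 = (x - y)^3 is a perfect cube, so E-series; the 4-jet and mu = 7 give E_7.

7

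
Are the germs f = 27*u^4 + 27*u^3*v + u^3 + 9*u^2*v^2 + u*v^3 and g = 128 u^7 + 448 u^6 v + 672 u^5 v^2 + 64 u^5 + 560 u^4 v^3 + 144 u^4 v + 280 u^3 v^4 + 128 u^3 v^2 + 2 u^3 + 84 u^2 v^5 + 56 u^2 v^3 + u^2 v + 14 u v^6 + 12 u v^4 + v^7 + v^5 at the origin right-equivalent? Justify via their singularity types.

No.

The Hessian of f at 0 has rank 0. Corank 2; j^3 = u^3 is a perfect cube, so E-series; the 4-jet and mu = 7 give E_7. The Hessian of g at 0 has rank 0. Corank 2; j^3 = u^2*(2*u + v) has shape L^2 M (L != M), so D-series; mu = 6 gives D_6. f is E_7 but g is D_6, hence not right-equivalent.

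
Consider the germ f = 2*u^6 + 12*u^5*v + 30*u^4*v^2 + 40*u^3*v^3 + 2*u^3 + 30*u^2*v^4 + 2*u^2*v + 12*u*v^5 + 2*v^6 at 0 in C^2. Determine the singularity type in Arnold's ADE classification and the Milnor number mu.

The Hessian of f at 0 has rank 0. Corank 2; j^3 = 2*u^2*(u + v) has shape L^2 M (L != M), so D-series; mu = 7 gives D_7.

Type D7, Milnor number mu = 7.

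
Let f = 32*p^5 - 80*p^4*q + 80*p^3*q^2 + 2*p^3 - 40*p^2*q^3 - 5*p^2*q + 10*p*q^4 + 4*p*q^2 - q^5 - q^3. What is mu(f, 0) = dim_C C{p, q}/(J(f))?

6

The Hessian of f at 0 is [[0, 0], [0, 0]] with rank 0, so corank 2. A Groebner basis of the Jacobian ideal J(f) in C{p,q} is {-p*q/10 + q^4 + q^2/10, p*q^2 - q^3, p^2 - 3*p*q/2 + q^2/2}; counting standard monomials gives mu = 6. Corank 2; j^3 = (p - q)^2*(2*p - q) has shape L^2 M (L != M), so D-series; mu = 6 gives D_6.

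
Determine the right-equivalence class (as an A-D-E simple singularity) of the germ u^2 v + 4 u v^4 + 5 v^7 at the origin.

The Hessian of f at 0 has rank 0. Corank 2; j^3 = u^2*v has shape L^2 M (L != M), so D-series; mu = 8 gives D_8.

D_8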